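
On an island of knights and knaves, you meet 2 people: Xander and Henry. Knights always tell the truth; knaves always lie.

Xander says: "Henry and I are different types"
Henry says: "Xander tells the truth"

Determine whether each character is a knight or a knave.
Xander is a knave.
Henry is a knave.

Verification:
- Xander (knave) says "Henry and I are different types" - this is FALSE (a lie) because Xander is a knave and Henry is a knave.
- Henry (knave) says "Xander tells the truth" - this is FALSE (a lie) because Xander is a knave.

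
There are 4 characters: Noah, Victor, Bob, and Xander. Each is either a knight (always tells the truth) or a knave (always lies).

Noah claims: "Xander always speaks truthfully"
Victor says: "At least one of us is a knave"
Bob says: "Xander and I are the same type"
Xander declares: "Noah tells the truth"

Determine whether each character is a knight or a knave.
Noah is a knight.
Victor is a knight.
Bob is a knave.
Xander is a knight.

Verification:
- Noah (knight) says "Xander always speaks truthfully" - this is TRUE because Xander is a knight.
- Victor (knight) says "At least one of us is a knave" - this is TRUE because Bob is a knave.
- Bob (knave) says "Xander and I are the same type" - this is FALSE (a lie) because Bob is a knave and Xander is a knight.
- Xander (knight) says "Noah tells the truth" - this is TRUE because Noah is a knight.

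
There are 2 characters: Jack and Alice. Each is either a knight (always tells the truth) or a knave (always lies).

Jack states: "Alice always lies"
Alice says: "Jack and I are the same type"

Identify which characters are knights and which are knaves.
Jack is a knight.
Alice is a knave.

Verification:
- Jack (knight) says "Alice always lies" - this is TRUE because Alice is a knave.
- Alice (knave) says "Jack and I are the same type" - this is FALSE (a lie) because Alice is a knave and Jack is a knight.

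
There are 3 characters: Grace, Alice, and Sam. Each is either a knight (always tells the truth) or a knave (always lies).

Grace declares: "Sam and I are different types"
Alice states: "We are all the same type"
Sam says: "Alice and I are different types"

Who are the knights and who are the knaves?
Grace is a knight.
Alice is a knave.
Sam is a knave.

Verification:
- Grace (knight) says "Sam and I are different types" - this is TRUE because Grace is a knight and Sam is a knave.
- Alice (knave) says "We are all the same type" - this is FALSE (a lie) because Grace is a knight and Alice and Sam are knaves.
- Sam (knave) says "Alice and I are different types" - this is FALSE (a lie) because Sam is a knave and Alice is a knave.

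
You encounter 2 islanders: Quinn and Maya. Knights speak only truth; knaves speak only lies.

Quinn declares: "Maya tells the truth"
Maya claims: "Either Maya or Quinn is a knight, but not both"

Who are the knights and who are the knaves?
Quinn is a knave.
Maya is a knave.

Verification:
- Quinn (knave) says "Maya tells the truth" - this is FALSE (a lie) because Maya is a knave.
- Maya (knave) says "Either Maya or Quinn is a knight, but not both" - this is FALSE (a lie) because Maya is a knave and Quinn is a knave.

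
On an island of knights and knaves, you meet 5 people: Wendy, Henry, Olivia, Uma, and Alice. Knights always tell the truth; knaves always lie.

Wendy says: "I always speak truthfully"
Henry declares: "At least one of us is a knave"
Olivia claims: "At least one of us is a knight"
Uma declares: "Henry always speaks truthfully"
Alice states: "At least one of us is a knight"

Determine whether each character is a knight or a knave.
Wendy is a knave.
Henry is a knight.
Olivia is a knight.
Uma is a knight.
Alice is a knight.

Verification:
- Wendy (knave) says "I always speak truthfully" - this is FALSE (a lie) because Wendy is a knave.
- Henry (knight) says "At least one of us is a knave" - this is TRUE because Wendy is a knave.
- Olivia (knight) says "At least one of us is a knight" - this is TRUE because Henry, Olivia, Uma, and Alice are knights.
- Uma (knight) says "Henry always speaks truthfully" - this is TRUE because Henry is a knight.
- Alice (knight) says "At least one of us is a knight" - this is TRUE because Henry, Olivia, Uma, and Alice are knights.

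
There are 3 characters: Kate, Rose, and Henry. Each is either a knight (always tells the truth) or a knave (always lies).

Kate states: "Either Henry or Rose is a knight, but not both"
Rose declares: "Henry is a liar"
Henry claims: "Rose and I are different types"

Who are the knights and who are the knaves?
Kate is a knight.
Rose is a knave.
Henry is a knight.

Verification:
- Kate (knight) says "Either Henry or Rose is a knight, but not both" - this is TRUE because Henry is a knight and Rose is a knave.
- Rose (knave) says "Henry is a liar" - this is FALSE (a lie) because Henry is a knight.
- Henry (knight) says "Rose and I are different types" - this is TRUE because Henry is a knight and Rose is a knave.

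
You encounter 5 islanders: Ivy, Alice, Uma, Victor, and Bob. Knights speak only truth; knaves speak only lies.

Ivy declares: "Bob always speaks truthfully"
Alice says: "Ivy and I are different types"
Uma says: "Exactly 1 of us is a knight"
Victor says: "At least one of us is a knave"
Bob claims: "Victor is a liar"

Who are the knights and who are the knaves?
Ivy is a knave.
Alice is a knight.
Uma is a knave.
Victor is a knight.
Bob is a knave.

Verification:
- Ivy (knave) says "Bob always speaks truthfully" - this is FALSE (a lie) because Bob is a knave.
- Alice (knight) says "Ivy and I are different types" - this is TRUE because Alice is a knight and Ivy is a knave.
- Uma (knave) says "Exactly 1 of us is a knight" - this is FALSE (a lie) because there are 2 knights.
- Victor (knight) says "At least one of us is a knave" - this is TRUE because Ivy, Uma, and Bob are knaves.
- Bob (knave) says "Victor is a liar" - this is FALSE (a lie) because Victor is a knight.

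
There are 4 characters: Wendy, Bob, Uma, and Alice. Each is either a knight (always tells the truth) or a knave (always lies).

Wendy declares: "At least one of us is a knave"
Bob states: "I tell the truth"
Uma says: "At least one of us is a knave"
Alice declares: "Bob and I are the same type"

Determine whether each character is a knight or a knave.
Wendy is a knight.
Bob is a knight.
Uma is a knight.
Alice is a knave.

Verification:
- Wendy (knight) says "At least one of us is a knave" - this is TRUE because Alice is a knave.
- Bob (knight) says "I tell the truth" - this is TRUE because Bob is a knight.
- Uma (knight) says "At least one of us is a knave" - this is TRUE because Alice is a knave.
- Alice (knave) says "Bob and I are the same type" - this is FALSE (a lie) because Alice is a knave and Bob is a knight.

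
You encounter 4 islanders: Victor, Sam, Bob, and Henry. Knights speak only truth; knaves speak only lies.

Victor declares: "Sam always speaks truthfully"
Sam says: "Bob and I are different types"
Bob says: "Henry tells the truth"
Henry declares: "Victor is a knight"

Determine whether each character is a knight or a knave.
Victor is a knave.
Sam is a knave.
Bob is a knave.
Henry is a knave.

Verification:
- Victor (knave) says "Sam always speaks truthfully" - this is FALSE (a lie) because Sam is a knave.
- Sam (knave) says "Bob and I are different types" - this is FALSE (a lie) because Sam is a knave and Bob is a knave.
- Bob (knave) says "Henry tells the truth" - this is FALSE (a lie) because Henry is a knave.
- Henry (knave) says "Victor is a knight" - this is FALSE (a lie) because Victor is a knave.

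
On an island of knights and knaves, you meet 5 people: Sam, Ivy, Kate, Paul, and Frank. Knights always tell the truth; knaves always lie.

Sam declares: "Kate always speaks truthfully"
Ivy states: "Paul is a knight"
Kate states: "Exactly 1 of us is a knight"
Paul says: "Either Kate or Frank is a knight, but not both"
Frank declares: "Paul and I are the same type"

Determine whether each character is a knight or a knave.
Sam is a knave.
Ivy is a knight.
Kate is a knave.
Paul is a knight.
Frank is a knight.

Verification:
- Sam (knave) says "Kate always speaks truthfully" - this is FALSE (a lie) because Kate is a knave.
- Ivy (knight) says "Paul is a knight" - this is TRUE because Paul is a knight.
- Kate (knave) says "Exactly 1 of us is a knight" - this is FALSE (a lie) because there are 3 knights.
- Paul (knight) says "Either Kate or Frank is a knight, but not both" - this is TRUE because Kate is a knave and Frank is a knight.
- Frank (knight) says "Paul and I are the same type" - this is TRUE because Frank is a knight and Paul is a knight.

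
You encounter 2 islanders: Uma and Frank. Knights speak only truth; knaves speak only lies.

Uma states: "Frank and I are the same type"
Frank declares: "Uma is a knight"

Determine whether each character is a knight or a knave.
Uma is a knight.
Frank is a knight.

Verification:
- Uma (knight) says "Frank and I are the same type" - this is TRUE because Uma is a knight and Frank is a knight.
- Frank (knight) says "Uma is a knight" - this is TRUE because Uma is a knight.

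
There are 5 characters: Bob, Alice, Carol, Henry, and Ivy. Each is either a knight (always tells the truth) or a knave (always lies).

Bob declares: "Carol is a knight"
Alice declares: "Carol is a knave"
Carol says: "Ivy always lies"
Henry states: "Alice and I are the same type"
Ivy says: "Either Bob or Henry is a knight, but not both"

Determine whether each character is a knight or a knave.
Bob is a knave.
Alice is a knight.
Carol is a knave.
Henry is a knight.
Ivy is a knight.

Verification:
- Bob (knave) says "Carol is a knight" - this is FALSE (a lie) because Carol is a knave.
- Alice (knight) says "Carol is a knave" - this is TRUE because Carol is a knave.
- Carol (knave) says "Ivy always lies" - this is FALSE (a lie) because Ivy is a knight.
- Henry (knight) says "Alice and I are the same type" - this is TRUE because Henry is a knight and Alice is a knight.
- Ivy (knight) says "Either Bob or Henry is a knight, but not both" - this is TRUE because Bob is a knave and Henry is a knight.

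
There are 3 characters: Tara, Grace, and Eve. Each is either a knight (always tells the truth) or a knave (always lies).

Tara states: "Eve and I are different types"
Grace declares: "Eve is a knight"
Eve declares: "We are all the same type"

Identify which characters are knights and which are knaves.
Tara is a knight.
Grace is a knave.
Eve is a knave.

Verification:
- Tara (knight) says "Eve and I are different types" - this is TRUE because Tara is a knight and Eve is a knave.
- Grace (knave) says "Eve is a knight" - this is FALSE (a lie) because Eve is a knave.
- Eve (knave) says "We are all the same type" - this is FALSE (a lie) because Tara is a knight and Grace and Eve are knaves.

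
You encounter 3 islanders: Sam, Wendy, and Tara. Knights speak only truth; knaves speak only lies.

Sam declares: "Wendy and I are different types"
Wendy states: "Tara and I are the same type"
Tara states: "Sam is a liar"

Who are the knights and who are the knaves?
Sam is a knave.
Wendy is a knave.
Tara is a knight.

Verification:
- Sam (knave) says "Wendy and I are different types" - this is FALSE (a lie) because Sam is a knave and Wendy is a knave.
- Wendy (knave) says "Tara and I are the same type" - this is FALSE (a lie) because Wendy is a knave and Tara is a knight.
- Tara (knight) says "Sam is a liar" - this is TRUE because Sam is a knave.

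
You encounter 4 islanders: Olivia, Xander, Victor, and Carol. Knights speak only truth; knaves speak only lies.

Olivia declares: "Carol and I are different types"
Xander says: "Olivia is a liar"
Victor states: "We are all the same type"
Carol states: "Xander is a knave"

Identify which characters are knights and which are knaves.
Olivia is a knave.
Xander is a knight.
Victor is a knave.
Carol is a knave.

Verification:
- Olivia (knave) says "Carol and I are different types" - this is FALSE (a lie) because Olivia is a knave and Carol is a knave.
- Xander (knight) says "Olivia is a liar" - this is TRUE because Olivia is a knave.
- Victor (knave) says "We are all the same type" - this is FALSE (a lie) because Xander is a knight and Olivia, Victor, and Carol are knaves.
- Carol (knave) says "Xander is a knave" - this is FALSE (a lie) because Xander is a knight.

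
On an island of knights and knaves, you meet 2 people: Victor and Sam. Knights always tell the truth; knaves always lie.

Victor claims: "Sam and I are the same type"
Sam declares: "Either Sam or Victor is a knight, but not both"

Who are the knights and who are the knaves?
Victor is a knave.
Sam is a knight.

Verification:
- Victor (knave) says "Sam and I are the same type" - this is FALSE (a lie) because Victor is a knave and Sam is a knight.
- Sam (knight) says "Either Sam or Victor is a knight, but not both" - this is TRUE because Sam is a knight and Victor is a knave.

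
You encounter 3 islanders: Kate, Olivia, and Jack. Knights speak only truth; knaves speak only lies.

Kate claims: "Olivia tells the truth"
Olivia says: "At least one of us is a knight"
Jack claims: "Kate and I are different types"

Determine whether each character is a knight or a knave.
Kate is a knave.
Olivia is a knave.
Jack is a knave.

Verification:
- Kate (knave) says "Olivia tells the truth" - this is FALSE (a lie) because Olivia is a knave.
- Olivia (knave) says "At least one of us is a knight" - this is FALSE (a lie) because no one is a knight.
- Jack (knave) says "Kate and I are different types" - this is FALSE (a lie) because Jack is a knave and Kate is a knave.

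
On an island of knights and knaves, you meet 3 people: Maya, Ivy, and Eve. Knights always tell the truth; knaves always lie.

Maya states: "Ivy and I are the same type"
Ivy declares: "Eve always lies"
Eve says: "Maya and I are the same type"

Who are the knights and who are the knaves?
Maya is a knight.
Ivy is a knight.
Eve is a knave.

Verification:
- Maya (knight) says "Ivy and I are the same type" - this is TRUE because Maya is a knight and Ivy is a knight.
- Ivy (knight) says "Eve always lies" - this is TRUE because Eve is a knave.
- Eve (knave) says "Maya and I are the same type" - this is FALSE (a lie) because Eve is a knave and Maya is a knight.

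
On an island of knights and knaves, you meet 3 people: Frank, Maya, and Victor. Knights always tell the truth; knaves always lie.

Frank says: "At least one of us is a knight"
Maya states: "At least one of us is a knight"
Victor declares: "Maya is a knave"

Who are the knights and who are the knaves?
Frank is a knight.
Maya is a knight.
Victor is a knave.

Verification:
- Frank (knight) says "At least one of us is a knight" - this is TRUE because Frank and Maya are knights.
- Maya (knight) says "At least one of us is a knight" - this is TRUE because Frank and Maya are knights.
- Victor (knave) says "Maya is a knave" - this is FALSE (a lie) because Maya is a knight.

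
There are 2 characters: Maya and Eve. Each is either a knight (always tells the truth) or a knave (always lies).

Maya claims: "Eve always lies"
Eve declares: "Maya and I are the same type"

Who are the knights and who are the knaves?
Maya is a knight.
Eve is a knave.

Verification:
- Maya (knight) says "Eve always lies" - this is TRUE because Eve is a knave.
- Eve (knave) says "Maya and I are the same type" - this is FALSE (a lie) because Eve is a knave and Maya is a knight.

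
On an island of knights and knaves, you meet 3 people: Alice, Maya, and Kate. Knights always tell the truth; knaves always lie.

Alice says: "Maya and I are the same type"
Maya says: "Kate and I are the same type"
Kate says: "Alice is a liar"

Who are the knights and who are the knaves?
Alice is a knave.
Maya is a knight.
Kate is a knight.

Verification:
- Alice (knave) says "Maya and I are the same type" - this is FALSE (a lie) because Alice is a knave and Maya is a knight.
- Maya (knight) says "Kate and I are the same type" - this is TRUE because Maya is a knight and Kate is a knight.
- Kate (knight) says "Alice is a liar" - this is TRUE because Alice is a knave.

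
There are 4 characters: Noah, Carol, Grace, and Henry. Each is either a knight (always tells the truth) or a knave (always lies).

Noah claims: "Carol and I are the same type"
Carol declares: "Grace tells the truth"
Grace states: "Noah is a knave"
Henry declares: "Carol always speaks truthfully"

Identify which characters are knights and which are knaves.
Noah is a knave.
Carol is a knight.
Grace is a knight.
Henry is a knight.

Verification:
- Noah (knave) says "Carol and I are the same type" - this is FALSE (a lie) because Noah is a knave and Carol is a knight.
- Carol (knight) says "Grace tells the truth" - this is TRUE because Grace is a knight.
- Grace (knight) says "Noah is a knave" - this is TRUE because Noah is a knave.
- Henry (knight) says "Carol always speaks truthfully" - this is TRUE because Carol is a knight.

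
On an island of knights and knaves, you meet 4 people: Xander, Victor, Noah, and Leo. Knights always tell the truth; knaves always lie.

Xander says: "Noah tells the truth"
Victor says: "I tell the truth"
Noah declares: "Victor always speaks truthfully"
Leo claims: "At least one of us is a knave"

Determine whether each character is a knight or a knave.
Xander is a knave.
Victor is a knave.
Noah is a knave.
Leo is a knight.

Verification:
- Xander (knave) says "Noah tells the truth" - this is FALSE (a lie) because Noah is a knave.
- Victor (knave) says "I tell the truth" - this is FALSE (a lie) because Victor is a knave.
- Noah (knave) says "Victor always speaks truthfully" - this is FALSE (a lie) because Victor is a knave.
- Leo (knight) says "At least one of us is a knave" - this is TRUE because Xander, Victor, and Noah are knaves.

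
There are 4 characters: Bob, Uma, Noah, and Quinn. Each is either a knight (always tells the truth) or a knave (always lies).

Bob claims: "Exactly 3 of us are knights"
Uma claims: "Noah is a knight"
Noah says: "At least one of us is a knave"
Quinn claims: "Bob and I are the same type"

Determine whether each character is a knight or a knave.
Bob is a knight.
Uma is a knight.
Noah is a knight.
Quinn is a knave.

Verification:
- Bob (knight) says "Exactly 3 of us are knights" - this is TRUE because there are 3 knights.
- Uma (knight) says "Noah is a knight" - this is TRUE because Noah is a knight.
- Noah (knight) says "At least one of us is a knave" - this is TRUE because Quinn is a knave.
- Quinn (knave) says "Bob and I are the same type" - this is FALSE (a lie) because Quinn is a knave and Bob is a knight.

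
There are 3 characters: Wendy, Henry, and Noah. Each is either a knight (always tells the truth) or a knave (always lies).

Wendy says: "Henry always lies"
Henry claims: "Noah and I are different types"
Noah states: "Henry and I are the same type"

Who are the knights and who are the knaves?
Wendy is a knave.
Henry is a knight.
Noah is a knave.

Verification:
- Wendy (knave) says "Henry always lies" - this is FALSE (a lie) because Henry is a knight.
- Henry (knight) says "Noah and I are different types" - this is TRUE because Henry is a knight and Noah is a knave.
- Noah (knave) says "Henry and I are the same type" - this is FALSE (a lie) because Noah is a knave and Henry is a knight.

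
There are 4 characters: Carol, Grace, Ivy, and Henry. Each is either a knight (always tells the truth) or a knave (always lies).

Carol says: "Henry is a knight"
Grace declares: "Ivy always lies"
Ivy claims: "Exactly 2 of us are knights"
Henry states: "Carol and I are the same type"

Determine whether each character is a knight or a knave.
Carol is a knight.
Grace is a knight.
Ivy is a knave.
Henry is a knight.

Verification:
- Carol (knight) says "Henry is a knight" - this is TRUE because Henry is a knight.
- Grace (knight) says "Ivy always lies" - this is TRUE because Ivy is a knave.
- Ivy (knave) says "Exactly 2 of us are knights" - this is FALSE (a lie) because there are 3 knights.
- Henry (knight) says "Carol and I are the same type" - this is TRUE because Henry is a knight and Carol is a knight.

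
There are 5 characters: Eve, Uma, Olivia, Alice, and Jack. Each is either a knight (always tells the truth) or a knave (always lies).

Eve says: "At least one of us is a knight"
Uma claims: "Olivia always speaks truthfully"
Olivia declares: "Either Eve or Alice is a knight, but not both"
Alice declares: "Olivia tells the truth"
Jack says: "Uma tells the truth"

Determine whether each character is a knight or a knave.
Eve is a knave.
Uma is a knave.
Olivia is a knave.
Alice is a knave.
Jack is a knave.

Verification:
- Eve (knave) says "At least one of us is a knight" - this is FALSE (a lie) because no one is a knight.
- Uma (knave) says "Olivia always speaks truthfully" - this is FALSE (a lie) because Olivia is a knave.
- Olivia (knave) says "Either Eve or Alice is a knight, but not both" - this is FALSE (a lie) because Eve is a knave and Alice is a knave.
- Alice (knave) says "Olivia tells the truth" - this is FALSE (a lie) because Olivia is a knave.
- Jack (knave) says "Uma tells the truth" - this is FALSE (a lie) because Uma is a knave.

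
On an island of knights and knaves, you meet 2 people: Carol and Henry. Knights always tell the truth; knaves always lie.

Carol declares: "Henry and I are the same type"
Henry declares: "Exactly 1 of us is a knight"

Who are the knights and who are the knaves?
Carol is a knave.
Henry is a knight.

Verification:
- Carol (knave) says "Henry and I are the same type" - this is FALSE (a lie) because Carol is a knave and Henry is a knight.
- Henry (knight) says "Exactly 1 of us is a knight" - this is TRUE because there are 1 knights.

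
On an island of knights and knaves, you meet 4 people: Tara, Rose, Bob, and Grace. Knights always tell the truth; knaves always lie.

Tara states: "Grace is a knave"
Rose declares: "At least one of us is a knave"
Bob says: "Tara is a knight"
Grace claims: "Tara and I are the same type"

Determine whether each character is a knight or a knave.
Tara is a knight.
Rose is a knight.
Bob is a knight.
Grace is a knave.

Verification:
- Tara (knight) says "Grace is a knave" - this is TRUE because Grace is a knave.
- Rose (knight) says "At least one of us is a knave" - this is TRUE because Grace is a knave.
- Bob (knight) says "Tara is a knight" - this is TRUE because Tara is a knight.
- Grace (knave) says "Tara and I are the same type" - this is FALSE (a lie) because Grace is a knave and Tara is a knight.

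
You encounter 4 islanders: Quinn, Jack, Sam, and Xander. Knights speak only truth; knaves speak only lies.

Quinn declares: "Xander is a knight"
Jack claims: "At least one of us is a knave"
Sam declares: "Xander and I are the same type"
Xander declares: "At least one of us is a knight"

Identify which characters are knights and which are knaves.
Quinn is a knight.
Jack is a knight.
Sam is a knave.
Xander is a knight.

Verification:
- Quinn (knight) says "Xander is a knight" - this is TRUE because Xander is a knight.
- Jack (knight) says "At least one of us is a knave" - this is TRUE because Sam is a knave.
- Sam (knave) says "Xander and I are the same type" - this is FALSE (a lie) because Sam is a knave and Xander is a knight.
- Xander (knight) says "At least one of us is a knight" - this is TRUE because Quinn, Jack, and Xander are knights.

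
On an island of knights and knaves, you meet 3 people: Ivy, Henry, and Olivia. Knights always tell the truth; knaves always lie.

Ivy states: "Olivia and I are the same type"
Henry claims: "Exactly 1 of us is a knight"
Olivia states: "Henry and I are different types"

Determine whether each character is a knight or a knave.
Ivy is a knight.
Henry is a knave.
Olivia is a knight.

Verification:
- Ivy (knight) says "Olivia and I are the same type" - this is TRUE because Ivy is a knight and Olivia is a knight.
- Henry (knave) says "Exactly 1 of us is a knight" - this is FALSE (a lie) because there are 2 knights.
- Olivia (knight) says "Henry and I are different types" - this is TRUE because Olivia is a knight and Henry is a knave.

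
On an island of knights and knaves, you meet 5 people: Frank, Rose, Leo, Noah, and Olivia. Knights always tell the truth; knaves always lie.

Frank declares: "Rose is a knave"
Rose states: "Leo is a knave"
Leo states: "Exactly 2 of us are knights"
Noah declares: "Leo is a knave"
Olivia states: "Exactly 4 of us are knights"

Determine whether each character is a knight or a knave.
Frank is a knight.
Rose is a knave.
Leo is a knight.
Noah is a knave.
Olivia is a knave.

Verification:
- Frank (knight) says "Rose is a knave" - this is TRUE because Rose is a knave.
- Rose (knave) says "Leo is a knave" - this is FALSE (a lie) because Leo is a knight.
- Leo (knight) says "Exactly 2 of us are knights" - this is TRUE because there are 2 knights.
- Noah (knave) says "Leo is a knave" - this is FALSE (a lie) because Leo is a knight.
- Olivia (knave) says "Exactly 4 of us are knights" - this is FALSE (a lie) because there are 2 knights.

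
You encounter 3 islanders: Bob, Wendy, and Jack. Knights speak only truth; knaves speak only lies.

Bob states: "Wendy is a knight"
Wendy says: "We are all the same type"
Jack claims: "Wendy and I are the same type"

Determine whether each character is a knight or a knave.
Bob is a knight.
Wendy is a knight.
Jack is a knight.

Verification:
- Bob (knight) says "Wendy is a knight" - this is TRUE because Wendy is a knight.
- Wendy (knight) says "We are all the same type" - this is TRUE because Bob, Wendy, and Jack are knights.
- Jack (knight) says "Wendy and I are the same type" - this is TRUE because Jack is a knight and Wendy is a knight.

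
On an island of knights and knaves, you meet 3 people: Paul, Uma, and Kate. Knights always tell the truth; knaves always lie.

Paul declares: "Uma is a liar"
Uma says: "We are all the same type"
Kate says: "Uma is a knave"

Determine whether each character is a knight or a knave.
Paul is a knight.
Uma is a knave.
Kate is a knight.

Verification:
- Paul (knight) says "Uma is a liar" - this is TRUE because Uma is a knave.
- Uma (knave) says "We are all the same type" - this is FALSE (a lie) because Paul and Kate are knights and Uma is a knave.
- Kate (knight) says "Uma is a knave" - this is TRUE because Uma is a knave.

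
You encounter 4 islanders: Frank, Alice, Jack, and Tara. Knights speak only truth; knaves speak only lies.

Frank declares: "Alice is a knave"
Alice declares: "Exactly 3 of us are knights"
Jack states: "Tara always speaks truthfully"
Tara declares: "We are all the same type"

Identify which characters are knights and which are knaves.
Frank is a knight.
Alice is a knave.
Jack is a knave.
Tara is a knave.

Verification:
- Frank (knight) says "Alice is a knave" - this is TRUE because Alice is a knave.
- Alice (knave) says "Exactly 3 of us are knights" - this is FALSE (a lie) because there are 1 knights.
- Jack (knave) says "Tara always speaks truthfully" - this is FALSE (a lie) because Tara is a knave.
- Tara (knave) says "We are all the same type" - this is FALSE (a lie) because Frank is a knight and Alice, Jack, and Tara are knaves.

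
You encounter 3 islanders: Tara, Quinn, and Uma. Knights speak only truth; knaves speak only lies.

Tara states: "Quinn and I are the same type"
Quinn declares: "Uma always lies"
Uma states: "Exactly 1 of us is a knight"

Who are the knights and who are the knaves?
Tara is a knight.
Quinn is a knight.
Uma is a knave.

Verification:
- Tara (knight) says "Quinn and I are the same type" - this is TRUE because Tara is a knight and Quinn is a knight.
- Quinn (knight) says "Uma always lies" - this is TRUE because Uma is a knave.
- Uma (knave) says "Exactly 1 of us is a knight" - this is FALSE (a lie) because there are 2 knights.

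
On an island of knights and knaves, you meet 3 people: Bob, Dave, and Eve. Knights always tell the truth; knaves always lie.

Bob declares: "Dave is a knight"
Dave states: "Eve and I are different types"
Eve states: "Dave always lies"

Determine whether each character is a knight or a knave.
Bob is a knight.
Dave is a knight.
Eve is a knave.

Verification:
- Bob (knight) says "Dave is a knight" - this is TRUE because Dave is a knight.
- Dave (knight) says "Eve and I are different types" - this is TRUE because Dave is a knight and Eve is a knave.
- Eve (knave) says "Dave always lies" - this is FALSE (a lie) because Dave is a knight.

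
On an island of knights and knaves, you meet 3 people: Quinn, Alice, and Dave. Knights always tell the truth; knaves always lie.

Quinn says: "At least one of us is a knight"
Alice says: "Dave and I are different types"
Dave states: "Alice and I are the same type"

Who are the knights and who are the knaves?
Quinn is a knight.
Alice is a knight.
Dave is a knave.

Verification:
- Quinn (knight) says "At least one of us is a knight" - this is TRUE because Quinn and Alice are knights.
- Alice (knight) says "Dave and I are different types" - this is TRUE because Alice is a knight and Dave is a knave.
- Dave (knave) says "Alice and I are the same type" - this is FALSE (a lie) because Dave is a knave and Alice is a knight.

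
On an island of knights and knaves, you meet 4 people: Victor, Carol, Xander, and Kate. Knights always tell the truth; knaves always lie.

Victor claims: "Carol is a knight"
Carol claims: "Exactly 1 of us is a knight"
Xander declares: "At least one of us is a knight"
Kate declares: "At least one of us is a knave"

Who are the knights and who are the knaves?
Victor is a knave.
Carol is a knave.
Xander is a knight.
Kate is a knight.

Verification:
- Victor (knave) says "Carol is a knight" - this is FALSE (a lie) because Carol is a knave.
- Carol (knave) says "Exactly 1 of us is a knight" - this is FALSE (a lie) because there are 2 knights.
- Xander (knight) says "At least one of us is a knight" - this is TRUE because Xander and Kate are knights.
- Kate (knight) says "At least one of us is a knave" - this is TRUE because Victor and Carol are knaves.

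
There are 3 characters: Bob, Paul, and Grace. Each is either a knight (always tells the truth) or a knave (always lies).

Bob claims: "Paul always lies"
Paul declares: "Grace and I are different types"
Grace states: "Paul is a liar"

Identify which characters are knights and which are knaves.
Bob is a knave.
Paul is a knight.
Grace is a knave.

Verification:
- Bob (knave) says "Paul always lies" - this is FALSE (a lie) because Paul is a knight.
- Paul (knight) says "Grace and I are different types" - this is TRUE because Paul is a knight and Grace is a knave.
- Grace (knave) says "Paul is a liar" - this is FALSE (a lie) because Paul is a knight.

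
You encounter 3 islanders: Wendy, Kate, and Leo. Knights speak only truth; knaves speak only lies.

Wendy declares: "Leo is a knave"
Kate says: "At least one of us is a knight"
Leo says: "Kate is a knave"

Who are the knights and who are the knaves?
Wendy is a knight.
Kate is a knight.
Leo is a knave.

Verification:
- Wendy (knight) says "Leo is a knave" - this is TRUE because Leo is a knave.
- Kate (knight) says "At least one of us is a knight" - this is TRUE because Wendy and Kate are knights.
- Leo (knave) says "Kate is a knave" - this is FALSE (a lie) because Kate is a knight.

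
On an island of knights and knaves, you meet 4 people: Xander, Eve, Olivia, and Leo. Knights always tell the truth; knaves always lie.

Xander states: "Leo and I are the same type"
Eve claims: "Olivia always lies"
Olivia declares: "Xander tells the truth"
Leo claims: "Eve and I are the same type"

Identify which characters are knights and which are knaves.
Xander is a knave.
Eve is a knight.
Olivia is a knave.
Leo is a knight.

Verification:
- Xander (knave) says "Leo and I are the same type" - this is FALSE (a lie) because Xander is a knave and Leo is a knight.
- Eve (knight) says "Olivia always lies" - this is TRUE because Olivia is a knave.
- Olivia (knave) says "Xander tells the truth" - this is FALSE (a lie) because Xander is a knave.
- Leo (knight) says "Eve and I are the same type" - this is TRUE because Leo is a knight and Eve is a knight.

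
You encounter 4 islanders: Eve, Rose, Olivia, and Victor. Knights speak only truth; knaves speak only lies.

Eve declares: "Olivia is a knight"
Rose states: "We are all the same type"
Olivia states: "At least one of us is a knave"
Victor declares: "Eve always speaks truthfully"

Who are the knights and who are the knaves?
Eve is a knight.
Rose is a knave.
Olivia is a knight.
Victor is a knight.

Verification:
- Eve (knight) says "Olivia is a knight" - this is TRUE because Olivia is a knight.
- Rose (knave) says "We are all the same type" - this is FALSE (a lie) because Eve, Olivia, and Victor are knights and Rose is a knave.
- Olivia (knight) says "At least one of us is a knave" - this is TRUE because Rose is a knave.
- Victor (knight) says "Eve always speaks truthfully" - this is TRUE because Eve is a knight.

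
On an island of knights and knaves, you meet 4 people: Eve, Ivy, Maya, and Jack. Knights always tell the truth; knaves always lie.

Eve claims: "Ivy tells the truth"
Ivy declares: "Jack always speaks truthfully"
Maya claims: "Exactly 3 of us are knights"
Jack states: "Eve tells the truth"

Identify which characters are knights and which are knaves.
Eve is a knave.
Ivy is a knave.
Maya is a knave.
Jack is a knave.

Verification:
- Eve (knave) says "Ivy tells the truth" - this is FALSE (a lie) because Ivy is a knave.
- Ivy (knave) says "Jack always speaks truthfully" - this is FALSE (a lie) because Jack is a knave.
- Maya (knave) says "Exactly 3 of us are knights" - this is FALSE (a lie) because there are 0 knights.
- Jack (knave) says "Eve tells the truth" - this is FALSE (a lie) because Eve is a knave.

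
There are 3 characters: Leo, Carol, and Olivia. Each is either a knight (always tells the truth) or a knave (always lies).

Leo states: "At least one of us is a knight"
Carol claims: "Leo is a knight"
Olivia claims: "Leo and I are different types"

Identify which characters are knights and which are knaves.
Leo is a knave.
Carol is a knave.
Olivia is a knave.

Verification:
- Leo (knave) says "At least one of us is a knight" - this is FALSE (a lie) because no one is a knight.
- Carol (knave) says "Leo is a knight" - this is FALSE (a lie) because Leo is a knave.
- Olivia (knave) says "Leo and I are different types" - this is FALSE (a lie) because Olivia is a knave and Leo is a knave.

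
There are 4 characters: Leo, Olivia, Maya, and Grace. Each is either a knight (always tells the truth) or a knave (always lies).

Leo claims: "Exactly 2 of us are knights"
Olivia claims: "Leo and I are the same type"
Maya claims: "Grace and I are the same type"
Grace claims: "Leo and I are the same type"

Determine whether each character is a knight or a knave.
Leo is a knight.
Olivia is a knave.
Maya is a knave.
Grace is a knight.

Verification:
- Leo (knight) says "Exactly 2 of us are knights" - this is TRUE because there are 2 knights.
- Olivia (knave) says "Leo and I are the same type" - this is FALSE (a lie) because Olivia is a knave and Leo is a knight.
- Maya (knave) says "Grace and I are the same type" - this is FALSE (a lie) because Maya is a knave and Grace is a knight.
- Grace (knight) says "Leo and I are the same type" - this is TRUE because Grace is a knight and Leo is a knight.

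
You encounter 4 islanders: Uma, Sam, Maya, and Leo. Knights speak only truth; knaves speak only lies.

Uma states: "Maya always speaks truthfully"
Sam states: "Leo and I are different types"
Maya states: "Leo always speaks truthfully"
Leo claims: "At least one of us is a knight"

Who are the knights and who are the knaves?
Uma is a knave.
Sam is a knave.
Maya is a knave.
Leo is a knave.

Verification:
- Uma (knave) says "Maya always speaks truthfully" - this is FALSE (a lie) because Maya is a knave.
- Sam (knave) says "Leo and I are different types" - this is FALSE (a lie) because Sam is a knave and Leo is a knave.
- Maya (knave) says "Leo always speaks truthfully" - this is FALSE (a lie) because Leo is a knave.
- Leo (knave) says "At least one of us is a knight" - this is FALSE (a lie) because no one is a knight.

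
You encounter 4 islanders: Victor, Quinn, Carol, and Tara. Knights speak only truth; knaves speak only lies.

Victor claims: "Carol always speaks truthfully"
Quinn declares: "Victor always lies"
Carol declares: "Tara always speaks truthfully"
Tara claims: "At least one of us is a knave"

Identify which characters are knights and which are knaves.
Victor is a knight.
Quinn is a knave.
Carol is a knight.
Tara is a knight.

Verification:
- Victor (knight) says "Carol always speaks truthfully" - this is TRUE because Carol is a knight.
- Quinn (knave) says "Victor always lies" - this is FALSE (a lie) because Victor is a knight.
- Carol (knight) says "Tara always speaks truthfully" - this is TRUE because Tara is a knight.
- Tara (knight) says "At least one of us is a knave" - this is TRUE because Quinn is a knave.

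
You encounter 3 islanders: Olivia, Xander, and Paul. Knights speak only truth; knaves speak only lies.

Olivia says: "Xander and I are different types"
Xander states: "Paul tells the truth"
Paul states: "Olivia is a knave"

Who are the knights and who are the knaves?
Olivia is a knight.
Xander is a knave.
Paul is a knave.

Verification:
- Olivia (knight) says "Xander and I are different types" - this is TRUE because Olivia is a knight and Xander is a knave.
- Xander (knave) says "Paul tells the truth" - this is FALSE (a lie) because Paul is a knave.
- Paul (knave) says "Olivia is a knave" - this is FALSE (a lie) because Olivia is a knight.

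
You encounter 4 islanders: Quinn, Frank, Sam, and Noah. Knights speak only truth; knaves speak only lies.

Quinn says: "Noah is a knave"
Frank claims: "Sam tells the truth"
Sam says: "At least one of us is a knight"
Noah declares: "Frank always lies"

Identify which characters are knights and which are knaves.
Quinn is a knight.
Frank is a knight.
Sam is a knight.
Noah is a knave.

Verification:
- Quinn (knight) says "Noah is a knave" - this is TRUE because Noah is a knave.
- Frank (knight) says "Sam tells the truth" - this is TRUE because Sam is a knight.
- Sam (knight) says "At least one of us is a knight" - this is TRUE because Quinn, Frank, and Sam are knights.
- Noah (knave) says "Frank always lies" - this is FALSE (a lie) because Frank is a knight.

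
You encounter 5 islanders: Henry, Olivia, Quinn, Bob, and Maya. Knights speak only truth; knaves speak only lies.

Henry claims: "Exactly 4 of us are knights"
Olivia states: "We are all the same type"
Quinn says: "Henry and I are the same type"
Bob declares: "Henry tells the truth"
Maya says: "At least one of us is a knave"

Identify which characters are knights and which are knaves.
Henry is a knight.
Olivia is a knave.
Quinn is a knight.
Bob is a knight.
Maya is a knight.

Verification:
- Henry (knight) says "Exactly 4 of us are knights" - this is TRUE because there are 4 knights.
- Olivia (knave) says "We are all the same type" - this is FALSE (a lie) because Henry, Quinn, Bob, and Maya are knights and Olivia is a knave.
- Quinn (knight) says "Henry and I are the same type" - this is TRUE because Quinn is a knight and Henry is a knight.
- Bob (knight) says "Henry tells the truth" - this is TRUE because Henry is a knight.
- Maya (knight) says "At least one of us is a knave" - this is TRUE because Olivia is a knave.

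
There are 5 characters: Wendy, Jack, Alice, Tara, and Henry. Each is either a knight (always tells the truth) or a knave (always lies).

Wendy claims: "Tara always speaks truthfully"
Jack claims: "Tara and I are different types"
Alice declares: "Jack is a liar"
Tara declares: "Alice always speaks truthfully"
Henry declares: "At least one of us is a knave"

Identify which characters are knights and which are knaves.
Wendy is a knave.
Jack is a knight.
Alice is a knave.
Tara is a knave.
Henry is a knight.

Verification:
- Wendy (knave) says "Tara always speaks truthfully" - this is FALSE (a lie) because Tara is a knave.
- Jack (knight) says "Tara and I are different types" - this is TRUE because Jack is a knight and Tara is a knave.
- Alice (knave) says "Jack is a liar" - this is FALSE (a lie) because Jack is a knight.
- Tara (knave) says "Alice always speaks truthfully" - this is FALSE (a lie) because Alice is a knave.
- Henry (knight) says "At least one of us is a knave" - this is TRUE because Wendy, Alice, and Tara are knaves.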